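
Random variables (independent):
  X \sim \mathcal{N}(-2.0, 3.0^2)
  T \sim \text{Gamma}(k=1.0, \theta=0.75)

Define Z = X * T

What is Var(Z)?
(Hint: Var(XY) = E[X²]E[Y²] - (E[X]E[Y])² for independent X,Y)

Var(XY) = E[X²]E[Y²] - (E[X]E[Y])²
E[X] = -2, Var(X) = 9
E[T] = 0.75, Var(T) = 0.5625
E[X²] = 9 + (-2)² = 13
E[T²] = 0.5625 + 0.75² = 1.125
Var(Z) = 13*1.125 - (-2*0.75)²
= 14.625 - 2.25 = 12.375

12.375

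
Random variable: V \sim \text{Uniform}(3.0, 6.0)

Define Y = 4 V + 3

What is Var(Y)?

For Y = aV + b: Var(Y) = a² * Var(V)
Var(V) = (6 - 3)^2/12 = 0.75
Var(Y) = 4² * 0.75 = 16 * 0.75 = 12

12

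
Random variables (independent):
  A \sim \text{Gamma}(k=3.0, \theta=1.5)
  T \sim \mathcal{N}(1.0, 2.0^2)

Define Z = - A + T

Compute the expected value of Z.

E[Z] = -1*E[A] + 1*E[T]
E[A] = 4.5
E[T] = 1
E[Z] = -1*4.5 + 1*1 = -3.5

-3.5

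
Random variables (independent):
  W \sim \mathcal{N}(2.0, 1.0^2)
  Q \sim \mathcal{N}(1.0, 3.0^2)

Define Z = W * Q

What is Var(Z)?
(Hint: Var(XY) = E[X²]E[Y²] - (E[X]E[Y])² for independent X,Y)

Var(XY) = E[X²]E[Y²] - (E[X]E[Y])²
E[W] = 2, Var(W) = 1
E[Q] = 1, Var(Q) = 9
E[W²] = 1 + 2² = 5
E[Q²] = 9 + 1² = 10
Var(Z) = 5*10 - (2*1)²
= 50 - 4 = 46

46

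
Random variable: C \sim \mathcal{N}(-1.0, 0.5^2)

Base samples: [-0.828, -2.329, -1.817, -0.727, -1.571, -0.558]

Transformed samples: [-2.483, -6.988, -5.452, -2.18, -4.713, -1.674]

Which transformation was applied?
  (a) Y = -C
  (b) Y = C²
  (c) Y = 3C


Checking option (c) Y = 3C:
  C = -0.828 -> Y = -2.483 ✓
  C = -2.329 -> Y = -6.988 ✓
  C = -1.817 -> Y = -5.452 ✓
All samples match this transformation.

(c) 3C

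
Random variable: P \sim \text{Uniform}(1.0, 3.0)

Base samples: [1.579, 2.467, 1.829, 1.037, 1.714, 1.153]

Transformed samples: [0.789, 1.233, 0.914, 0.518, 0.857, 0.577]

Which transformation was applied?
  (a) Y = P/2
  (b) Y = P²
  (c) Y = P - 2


Checking option (a) Y = P/2:
  P = 1.579 -> Y = 0.789 ✓
  P = 2.467 -> Y = 1.233 ✓
  P = 1.829 -> Y = 0.914 ✓
All samples match this transformation.

(a) P/2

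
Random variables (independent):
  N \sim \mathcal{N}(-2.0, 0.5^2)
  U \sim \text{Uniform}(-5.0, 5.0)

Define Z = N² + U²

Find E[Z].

E[Z] = E[N²] + E[U²]
E[N²] = Var(N) + E[N]² = 0.25 + 4 = 4.25
E[U²] = Var(U) + E[U]² = 8.3333333 + 0 = 8.3333333
E[Z] = 4.25 + 8.3333333 = 12.583333

12.583333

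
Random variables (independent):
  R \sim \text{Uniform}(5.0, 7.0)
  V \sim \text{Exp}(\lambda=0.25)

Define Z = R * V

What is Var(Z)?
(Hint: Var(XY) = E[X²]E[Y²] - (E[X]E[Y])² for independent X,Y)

Var(XY) = E[X²]E[Y²] - (E[X]E[Y])²
E[R] = 6, Var(R) = 0.33333333
E[V] = 4, Var(V) = 16
E[R²] = 0.33333333 + 6² = 36.333333
E[V²] = 16 + 4² = 32
Var(Z) = 36.333333*32 - (6*4)²
= 1162.6667 - 576 = 586.66667

586.66667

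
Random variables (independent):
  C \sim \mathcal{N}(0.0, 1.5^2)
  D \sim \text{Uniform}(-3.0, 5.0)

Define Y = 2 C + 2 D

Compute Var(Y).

For independent RVs: Var(aX + bY) = a²Var(X) + b²Var(Y)
Var(C) = 2.25
Var(D) = 5.3333333
Var(Y) = 2²*2.25 + 2²*5.3333333
= 4*2.25 + 4*5.3333333 = 30.333333

30.333333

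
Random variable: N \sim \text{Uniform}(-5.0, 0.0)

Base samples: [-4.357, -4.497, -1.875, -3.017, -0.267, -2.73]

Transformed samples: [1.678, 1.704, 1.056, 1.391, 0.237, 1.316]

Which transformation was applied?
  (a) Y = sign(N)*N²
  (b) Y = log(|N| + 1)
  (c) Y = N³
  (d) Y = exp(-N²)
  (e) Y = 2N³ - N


Checking option (b) Y = log(|N| + 1):
  N = -4.357 -> Y = 1.678 ✓
  N = -4.497 -> Y = 1.704 ✓
  N = -1.875 -> Y = 1.056 ✓
All samples match this transformation.

(b) log(|N| + 1)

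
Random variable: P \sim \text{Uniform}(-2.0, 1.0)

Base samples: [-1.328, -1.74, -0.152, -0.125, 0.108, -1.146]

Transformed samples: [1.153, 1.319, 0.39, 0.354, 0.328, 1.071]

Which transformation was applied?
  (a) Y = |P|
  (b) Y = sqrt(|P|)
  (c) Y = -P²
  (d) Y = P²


Checking option (b) Y = sqrt(|P|):
  P = -1.328 -> Y = 1.153 ✓
  P = -1.74 -> Y = 1.319 ✓
  P = -0.152 -> Y = 0.39 ✓
All samples match this transformation.

(b) sqrt(|P|)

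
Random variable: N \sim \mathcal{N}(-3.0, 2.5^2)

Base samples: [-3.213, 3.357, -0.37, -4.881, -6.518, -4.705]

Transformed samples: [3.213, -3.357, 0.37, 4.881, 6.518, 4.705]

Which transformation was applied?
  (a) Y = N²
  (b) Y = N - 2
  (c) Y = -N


Checking option (c) Y = -N:
  N = -3.213 -> Y = 3.213 ✓
  N = 3.357 -> Y = -3.357 ✓
  N = -0.37 -> Y = 0.37 ✓
All samples match this transformation.

(c) -N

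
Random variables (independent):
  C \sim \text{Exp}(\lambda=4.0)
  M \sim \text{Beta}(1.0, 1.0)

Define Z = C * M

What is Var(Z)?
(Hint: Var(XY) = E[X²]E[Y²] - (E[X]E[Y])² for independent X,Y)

Var(XY) = E[X²]E[Y²] - (E[X]E[Y])²
E[C] = 0.25, Var(C) = 0.0625
E[M] = 0.5, Var(M) = 0.083333333
E[C²] = 0.0625 + 0.25² = 0.125
E[M²] = 0.083333333 + 0.5² = 0.33333333
Var(Z) = 0.125*0.33333333 - (0.25*0.5)²
= 0.041666667 - 0.015625 = 0.026041667

0.026041667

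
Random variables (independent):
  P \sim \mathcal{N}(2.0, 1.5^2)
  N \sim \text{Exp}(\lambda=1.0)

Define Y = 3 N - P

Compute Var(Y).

For independent RVs: Var(aX + bY) = a²Var(X) + b²Var(Y)
Var(P) = 2.25
Var(N) = 1
Var(Y) = (-1)²*2.25 + 3²*1
= 1*2.25 + 9*1 = 11.25

11.25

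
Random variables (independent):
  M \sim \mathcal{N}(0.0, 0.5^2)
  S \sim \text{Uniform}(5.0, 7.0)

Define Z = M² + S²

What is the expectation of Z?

E[Z] = E[M²] + E[S²]
E[M²] = Var(M) + E[M]² = 0.25 + 0 = 0.25
E[S²] = Var(S) + E[S]² = 0.33333333 + 36 = 36.333333
E[Z] = 0.25 + 36.333333 = 36.583333

36.583333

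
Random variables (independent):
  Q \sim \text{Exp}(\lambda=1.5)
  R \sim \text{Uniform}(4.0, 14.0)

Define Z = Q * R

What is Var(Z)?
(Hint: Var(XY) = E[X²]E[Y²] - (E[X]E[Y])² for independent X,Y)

Var(XY) = E[X²]E[Y²] - (E[X]E[Y])²
E[Q] = 0.66666667, Var(Q) = 0.44444444
E[R] = 9, Var(R) = 8.3333333
E[Q²] = 0.44444444 + 0.66666667² = 0.88888889
E[R²] = 8.3333333 + 9² = 89.333333
Var(Z) = 0.88888889*89.333333 - (0.66666667*9)²
= 79.407407 - 36 = 43.407407

43.407407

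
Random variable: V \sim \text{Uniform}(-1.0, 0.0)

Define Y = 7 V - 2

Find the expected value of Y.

For Y = 7V - 2:
E[Y] = 7 * E[V] - 2
E[V] = (-1 + 0)/2 = -0.5
E[Y] = 7 * (-0.5) - 2 = -5.5

-5.5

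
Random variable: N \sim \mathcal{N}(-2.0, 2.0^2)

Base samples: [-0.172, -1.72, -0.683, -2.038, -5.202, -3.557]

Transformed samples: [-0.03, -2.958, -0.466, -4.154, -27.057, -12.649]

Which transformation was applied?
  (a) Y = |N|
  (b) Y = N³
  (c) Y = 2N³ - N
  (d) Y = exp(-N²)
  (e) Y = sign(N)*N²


Checking option (e) Y = sign(N)*N²:
  N = -0.172 -> Y = -0.03 ✓
  N = -1.72 -> Y = -2.958 ✓
  N = -0.683 -> Y = -0.466 ✓
All samples match this transformation.

(e) sign(N)*N²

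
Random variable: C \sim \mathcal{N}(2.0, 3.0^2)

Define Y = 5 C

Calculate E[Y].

For Y = 5C:
E[Y] = 5 * E[C]
E[C] = 2.0 = 2
E[Y] = 5 * 2 = 10

10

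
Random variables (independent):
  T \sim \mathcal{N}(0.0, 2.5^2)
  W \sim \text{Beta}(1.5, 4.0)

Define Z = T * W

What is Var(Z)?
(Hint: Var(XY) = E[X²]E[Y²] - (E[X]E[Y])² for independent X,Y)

Var(XY) = E[X²]E[Y²] - (E[X]E[Y])²
E[T] = 0, Var(T) = 6.25
E[W] = 0.27272727, Var(W) = 0.03051494
E[T²] = 6.25 + 0² = 6.25
E[W²] = 0.03051494 + 0.27272727² = 0.1048951
Var(Z) = 6.25*0.1048951 - (0*0.27272727)²
= 0.65559441 - 0 = 0.65559441

0.65559441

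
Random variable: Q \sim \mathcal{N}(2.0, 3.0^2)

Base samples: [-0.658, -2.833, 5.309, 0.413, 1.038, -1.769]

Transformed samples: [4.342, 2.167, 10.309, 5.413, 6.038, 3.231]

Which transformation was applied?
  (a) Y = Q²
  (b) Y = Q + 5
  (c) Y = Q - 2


Checking option (b) Y = Q + 5:
  Q = -0.658 -> Y = 4.342 ✓
  Q = -2.833 -> Y = 2.167 ✓
  Q = 5.309 -> Y = 10.309 ✓
All samples match this transformation.

(b) Q + 5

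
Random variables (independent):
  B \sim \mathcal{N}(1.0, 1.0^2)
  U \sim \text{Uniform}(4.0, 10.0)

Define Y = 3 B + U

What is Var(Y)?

For independent RVs: Var(aX + bY) = a²Var(X) + b²Var(Y)
Var(B) = 1
Var(U) = 3
Var(Y) = 3²*1 + 1²*3
= 9*1 + 1*3 = 12

12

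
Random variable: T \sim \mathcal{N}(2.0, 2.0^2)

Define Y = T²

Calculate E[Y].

Using E[X²] = Var(X) + (E[X])²:
E[T] = 2
Var(T) = 2.0^2 = 4
E[T²] = 4 + 2² = 4 + 4 = 8

8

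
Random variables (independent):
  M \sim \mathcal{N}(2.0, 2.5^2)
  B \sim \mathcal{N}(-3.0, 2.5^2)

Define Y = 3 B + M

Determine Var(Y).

For independent RVs: Var(aX + bY) = a²Var(X) + b²Var(Y)
Var(M) = 6.25
Var(B) = 6.25
Var(Y) = 1²*6.25 + 3²*6.25
= 1*6.25 + 9*6.25 = 62.5

62.5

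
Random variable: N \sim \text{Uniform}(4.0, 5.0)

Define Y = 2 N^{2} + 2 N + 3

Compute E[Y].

E[Y] = 2*E[N²] + 2*E[N] + 3
E[N] = 4.5
E[N²] = Var(N) + (E[N])² = 0.083333333 + 20.25 = 20.333333
E[Y] = 2*20.333333 + 2*4.5 + 3 = 52.666667

52.666667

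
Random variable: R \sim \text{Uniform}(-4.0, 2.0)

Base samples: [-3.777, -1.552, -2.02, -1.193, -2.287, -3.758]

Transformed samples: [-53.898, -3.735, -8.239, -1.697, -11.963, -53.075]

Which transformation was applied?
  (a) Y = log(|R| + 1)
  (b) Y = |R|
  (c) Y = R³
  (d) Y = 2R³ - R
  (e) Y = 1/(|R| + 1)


Checking option (c) Y = R³:
  R = -3.777 -> Y = -53.898 ✓
  R = -1.552 -> Y = -3.735 ✓
  R = -2.02 -> Y = -8.239 ✓
All samples match this transformation.

(c) R³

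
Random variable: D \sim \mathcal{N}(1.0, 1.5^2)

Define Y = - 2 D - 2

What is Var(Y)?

For Y = aD + b: Var(Y) = a² * Var(D)
Var(D) = 1.5^2 = 2.25
Var(Y) = (-2)² * 2.25 = 4 * 2.25 = 9

9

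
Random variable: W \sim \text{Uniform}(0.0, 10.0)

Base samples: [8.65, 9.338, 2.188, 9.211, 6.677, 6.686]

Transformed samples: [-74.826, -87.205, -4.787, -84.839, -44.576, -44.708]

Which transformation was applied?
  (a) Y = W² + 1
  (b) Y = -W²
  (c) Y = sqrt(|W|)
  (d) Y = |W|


Checking option (b) Y = -W²:
  W = 8.65 -> Y = -74.826 ✓
  W = 9.338 -> Y = -87.205 ✓
  W = 2.188 -> Y = -4.787 ✓
All samples match this transformation.

(b) -W²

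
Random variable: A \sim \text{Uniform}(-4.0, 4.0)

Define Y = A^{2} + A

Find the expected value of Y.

E[Y] = 1*E[A²] + 1*E[A]
E[A] = 0
E[A²] = Var(A) + (E[A])² = 5.3333333 + 0 = 5.3333333
E[Y] = 1*5.3333333 + 1*0 = 5.3333333

5.3333333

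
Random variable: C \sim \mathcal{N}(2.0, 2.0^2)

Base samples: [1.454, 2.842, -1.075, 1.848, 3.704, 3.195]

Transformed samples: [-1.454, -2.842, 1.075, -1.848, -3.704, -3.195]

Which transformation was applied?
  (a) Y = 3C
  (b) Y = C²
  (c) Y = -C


Checking option (c) Y = -C:
  C = 1.454 -> Y = -1.454 ✓
  C = 2.842 -> Y = -2.842 ✓
  C = -1.075 -> Y = 1.075 ✓
All samples match this transformation.

(c) -C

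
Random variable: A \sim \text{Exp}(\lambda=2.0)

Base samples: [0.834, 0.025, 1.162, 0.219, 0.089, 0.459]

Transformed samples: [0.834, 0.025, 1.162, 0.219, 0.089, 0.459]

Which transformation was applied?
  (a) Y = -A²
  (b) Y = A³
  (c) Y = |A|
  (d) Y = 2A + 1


Checking option (c) Y = |A|:
  A = 0.834 -> Y = 0.834 ✓
  A = 0.025 -> Y = 0.025 ✓
  A = 1.162 -> Y = 1.162 ✓
All samples match this transformation.

(c) |A|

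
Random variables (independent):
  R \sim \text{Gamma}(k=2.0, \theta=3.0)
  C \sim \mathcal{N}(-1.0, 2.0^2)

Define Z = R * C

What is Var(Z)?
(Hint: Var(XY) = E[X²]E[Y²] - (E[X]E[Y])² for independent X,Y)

Var(XY) = E[X²]E[Y²] - (E[X]E[Y])²
E[R] = 6, Var(R) = 18
E[C] = -1, Var(C) = 4
E[R²] = 18 + 6² = 54
E[C²] = 4 + (-1)² = 5
Var(Z) = 54*5 - (6*(-1))²
= 270 - 36 = 234

234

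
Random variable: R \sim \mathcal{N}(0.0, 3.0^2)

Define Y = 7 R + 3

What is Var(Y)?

For Y = aR + b: Var(Y) = a² * Var(R)
Var(R) = 3.0^2 = 9
Var(Y) = 7² * 9 = 49 * 9 = 441

441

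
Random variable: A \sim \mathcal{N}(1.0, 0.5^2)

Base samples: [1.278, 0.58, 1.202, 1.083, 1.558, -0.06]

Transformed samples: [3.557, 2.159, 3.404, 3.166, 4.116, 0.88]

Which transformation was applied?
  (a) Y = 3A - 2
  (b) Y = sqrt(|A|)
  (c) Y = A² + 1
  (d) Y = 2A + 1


Checking option (d) Y = 2A + 1:
  A = 1.278 -> Y = 3.557 ✓
  A = 0.58 -> Y = 2.159 ✓
  A = 1.202 -> Y = 3.404 ✓
All samples match this transformation.

(d) 2A + 1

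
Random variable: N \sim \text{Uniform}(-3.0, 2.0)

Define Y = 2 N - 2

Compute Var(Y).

For Y = aN + b: Var(Y) = a² * Var(N)
Var(N) = (2 + 3)^2/12 = 2.0833333
Var(Y) = 2² * 2.0833333 = 4 * 2.0833333 = 8.3333333

8.3333333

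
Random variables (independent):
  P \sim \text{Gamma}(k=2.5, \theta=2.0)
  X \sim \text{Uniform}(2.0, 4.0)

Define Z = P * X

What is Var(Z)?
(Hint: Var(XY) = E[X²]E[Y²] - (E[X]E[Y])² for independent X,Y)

Var(XY) = E[X²]E[Y²] - (E[X]E[Y])²
E[P] = 5, Var(P) = 10
E[X] = 3, Var(X) = 0.33333333
E[P²] = 10 + 5² = 35
E[X²] = 0.33333333 + 3² = 9.3333333
Var(Z) = 35*9.3333333 - (5*3)²
= 326.66667 - 225 = 101.66667

101.66667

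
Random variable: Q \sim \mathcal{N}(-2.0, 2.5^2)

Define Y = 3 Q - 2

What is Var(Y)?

For Y = aQ + b: Var(Y) = a² * Var(Q)
Var(Q) = 2.5^2 = 6.25
Var(Y) = 3² * 6.25 = 9 * 6.25 = 56.25

56.25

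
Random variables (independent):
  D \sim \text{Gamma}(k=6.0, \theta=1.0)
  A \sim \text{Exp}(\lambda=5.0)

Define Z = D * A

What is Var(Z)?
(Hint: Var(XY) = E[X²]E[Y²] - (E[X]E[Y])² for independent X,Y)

Var(XY) = E[X²]E[Y²] - (E[X]E[Y])²
E[D] = 6, Var(D) = 6
E[A] = 0.2, Var(A) = 0.04
E[D²] = 6 + 6² = 42
E[A²] = 0.04 + 0.2² = 0.08
Var(Z) = 42*0.08 - (6*0.2)²
= 3.36 - 1.44 = 1.92

1.92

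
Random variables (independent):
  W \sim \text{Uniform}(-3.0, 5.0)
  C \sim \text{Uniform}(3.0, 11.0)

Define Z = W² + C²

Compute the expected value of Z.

E[Z] = E[W²] + E[C²]
E[W²] = Var(W) + E[W]² = 5.3333333 + 1 = 6.3333333
E[C²] = Var(C) + E[C]² = 5.3333333 + 49 = 54.333333
E[Z] = 6.3333333 + 54.333333 = 60.666667

60.666667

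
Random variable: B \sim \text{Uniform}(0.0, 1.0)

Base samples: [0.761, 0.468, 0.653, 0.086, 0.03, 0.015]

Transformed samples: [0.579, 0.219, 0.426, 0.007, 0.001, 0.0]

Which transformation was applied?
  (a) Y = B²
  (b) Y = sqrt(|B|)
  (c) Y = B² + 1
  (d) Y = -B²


Checking option (a) Y = B²:
  B = 0.761 -> Y = 0.579 ✓
  B = 0.468 -> Y = 0.219 ✓
  B = 0.653 -> Y = 0.426 ✓
All samples match this transformation.

(a) B²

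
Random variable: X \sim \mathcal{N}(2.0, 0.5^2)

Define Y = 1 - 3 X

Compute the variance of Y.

For Y = aX + b: Var(Y) = a² * Var(X)
Var(X) = 0.5^2 = 0.25
Var(Y) = (-3)² * 0.25 = 9 * 0.25 = 2.25

2.25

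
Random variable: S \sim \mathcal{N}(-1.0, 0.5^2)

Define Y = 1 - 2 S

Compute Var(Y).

For Y = aS + b: Var(Y) = a² * Var(S)
Var(S) = 0.5^2 = 0.25
Var(Y) = (-2)² * 0.25 = 4 * 0.25 = 1

1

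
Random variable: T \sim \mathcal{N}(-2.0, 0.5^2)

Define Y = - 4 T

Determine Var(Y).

For Y = aT + b: Var(Y) = a² * Var(T)
Var(T) = 0.5^2 = 0.25
Var(Y) = (-4)² * 0.25 = 16 * 0.25 = 4

4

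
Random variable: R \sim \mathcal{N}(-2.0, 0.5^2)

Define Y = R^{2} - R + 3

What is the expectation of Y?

E[Y] = 1*E[R²] - 1*E[R] + 3
E[R] = -2
E[R²] = Var(R) + (E[R])² = 0.25 + 4 = 4.25
E[Y] = 1*4.25 - 1*(-2) + 3 = 9.25

9.25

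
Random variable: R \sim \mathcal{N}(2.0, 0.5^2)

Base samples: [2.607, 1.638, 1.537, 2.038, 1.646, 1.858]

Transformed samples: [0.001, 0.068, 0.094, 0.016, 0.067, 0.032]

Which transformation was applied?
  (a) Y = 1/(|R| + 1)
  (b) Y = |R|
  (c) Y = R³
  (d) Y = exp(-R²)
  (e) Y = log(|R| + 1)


Checking option (d) Y = exp(-R²):
  R = 2.607 -> Y = 0.001 ✓
  R = 1.638 -> Y = 0.068 ✓
  R = 1.537 -> Y = 0.094 ✓
All samples match this transformation.

(d) exp(-R²)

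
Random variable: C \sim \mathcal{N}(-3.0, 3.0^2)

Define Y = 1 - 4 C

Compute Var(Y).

For Y = aC + b: Var(Y) = a² * Var(C)
Var(C) = 3.0^2 = 9
Var(Y) = (-4)² * 9 = 16 * 9 = 144

144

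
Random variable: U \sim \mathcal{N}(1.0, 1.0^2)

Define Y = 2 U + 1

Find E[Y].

For Y = 2U + 1:
E[Y] = 2 * E[U] + 1
E[U] = 1.0 = 1
E[Y] = 2 * 1 + 1 = 3

3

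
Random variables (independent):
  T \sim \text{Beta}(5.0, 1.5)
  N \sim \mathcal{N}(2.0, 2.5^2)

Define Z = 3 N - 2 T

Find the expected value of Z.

E[Z] = -2*E[T] + 3*E[N]
E[T] = 0.76923077
E[N] = 2
E[Z] = -2*0.76923077 + 3*2 = 4.4615385

4.4615385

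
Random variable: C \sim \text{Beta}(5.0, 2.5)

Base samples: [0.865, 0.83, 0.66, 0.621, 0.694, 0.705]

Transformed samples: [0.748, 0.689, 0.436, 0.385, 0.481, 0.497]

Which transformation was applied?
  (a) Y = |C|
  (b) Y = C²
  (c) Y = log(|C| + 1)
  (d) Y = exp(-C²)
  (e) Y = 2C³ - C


Checking option (b) Y = C²:
  C = 0.865 -> Y = 0.748 ✓
  C = 0.83 -> Y = 0.689 ✓
  C = 0.66 -> Y = 0.436 ✓
All samples match this transformation.

(b) C²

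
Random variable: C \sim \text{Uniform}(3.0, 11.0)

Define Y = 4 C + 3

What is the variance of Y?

For Y = aC + b: Var(Y) = a² * Var(C)
Var(C) = (11 - 3)^2/12 = 5.3333333
Var(Y) = 4² * 5.3333333 = 16 * 5.3333333 = 85.333333

85.333333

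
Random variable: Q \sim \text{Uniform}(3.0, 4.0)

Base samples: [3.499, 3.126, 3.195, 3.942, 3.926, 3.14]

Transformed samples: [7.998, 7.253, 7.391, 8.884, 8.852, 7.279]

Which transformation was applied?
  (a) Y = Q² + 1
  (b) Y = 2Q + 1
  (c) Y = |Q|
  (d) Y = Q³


Checking option (b) Y = 2Q + 1:
  Q = 3.499 -> Y = 7.998 ✓
  Q = 3.126 -> Y = 7.253 ✓
  Q = 3.195 -> Y = 7.391 ✓
All samples match this transformation.

(b) 2Q + 1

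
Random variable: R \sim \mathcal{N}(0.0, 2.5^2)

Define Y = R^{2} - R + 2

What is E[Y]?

E[Y] = 1*E[R²] - 1*E[R] + 2
E[R] = 0
E[R²] = Var(R) + (E[R])² = 6.25 + 0 = 6.25
E[Y] = 1*6.25 - 1*0 + 2 = 8.25

8.25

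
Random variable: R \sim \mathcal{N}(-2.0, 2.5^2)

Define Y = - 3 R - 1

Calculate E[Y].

For Y = -3R - 1:
E[Y] = -3 * E[R] - 1
E[R] = -2.0 = -2
E[Y] = -3 * (-2) - 1 = 5

5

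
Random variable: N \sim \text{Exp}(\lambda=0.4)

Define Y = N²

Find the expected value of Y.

Using E[X²] = Var(X) + (E[X])²:
E[N] = 2.5
Var(N) = 1/0.4^2 = 6.25
E[N²] = 6.25 + 2.5² = 6.25 + 6.25 = 12.5

12.5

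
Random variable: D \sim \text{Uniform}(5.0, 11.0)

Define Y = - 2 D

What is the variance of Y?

For Y = aD + b: Var(Y) = a² * Var(D)
Var(D) = (11 - 5)^2/12 = 3
Var(Y) = (-2)² * 3 = 4 * 3 = 12

12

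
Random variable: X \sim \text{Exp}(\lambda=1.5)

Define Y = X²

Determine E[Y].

E[X²] = Var(X) + (E[X])² = 0.44444444 + 0.44444444 = 0.88888889

0.88888889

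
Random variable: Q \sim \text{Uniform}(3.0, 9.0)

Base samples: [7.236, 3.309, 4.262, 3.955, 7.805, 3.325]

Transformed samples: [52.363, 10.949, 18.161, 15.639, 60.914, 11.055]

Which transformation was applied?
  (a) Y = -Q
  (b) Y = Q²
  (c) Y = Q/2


Checking option (b) Y = Q²:
  Q = 7.236 -> Y = 52.363 ✓
  Q = 3.309 -> Y = 10.949 ✓
  Q = 4.262 -> Y = 18.161 ✓
All samples match this transformation.

(b) Q²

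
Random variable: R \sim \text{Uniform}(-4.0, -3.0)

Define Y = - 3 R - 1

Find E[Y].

For Y = -3R - 1:
E[Y] = -3 * E[R] - 1
E[R] = (-4 - 3)/2 = -3.5
E[Y] = -3 * (-3.5) - 1 = 9.5

9.5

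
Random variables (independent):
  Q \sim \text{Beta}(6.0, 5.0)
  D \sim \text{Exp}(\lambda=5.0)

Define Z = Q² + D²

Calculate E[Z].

E[Z] = E[Q²] + E[D²]
E[Q²] = Var(Q) + E[Q]² = 0.020661157 + 0.29752066 = 0.31818182
E[D²] = Var(D) + E[D]² = 0.04 + 0.04 = 0.08
E[Z] = 0.31818182 + 0.08 = 0.39818182

0.39818182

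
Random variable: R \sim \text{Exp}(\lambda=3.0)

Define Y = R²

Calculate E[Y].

Using E[X²] = Var(X) + (E[X])²:
E[R] = 0.33333333
Var(R) = 1/3.0^2 = 0.11111111
E[R²] = 0.11111111 + 0.33333333² = 0.11111111 + 0.11111111 = 0.22222222

0.22222222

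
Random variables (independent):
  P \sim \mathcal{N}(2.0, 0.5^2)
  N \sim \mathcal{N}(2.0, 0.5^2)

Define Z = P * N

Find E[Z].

For independent RVs: E[XY] = E[X]*E[Y]
E[P] = 2
E[N] = 2
E[Z] = 2 * 2 = 4

4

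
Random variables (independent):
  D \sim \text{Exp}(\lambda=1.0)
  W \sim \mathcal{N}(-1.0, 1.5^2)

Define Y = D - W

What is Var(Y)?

For independent RVs: Var(aX + bY) = a²Var(X) + b²Var(Y)
Var(D) = 1
Var(W) = 2.25
Var(Y) = 1²*1 + (-1)²*2.25
= 1*1 + 1*2.25 = 3.25

3.25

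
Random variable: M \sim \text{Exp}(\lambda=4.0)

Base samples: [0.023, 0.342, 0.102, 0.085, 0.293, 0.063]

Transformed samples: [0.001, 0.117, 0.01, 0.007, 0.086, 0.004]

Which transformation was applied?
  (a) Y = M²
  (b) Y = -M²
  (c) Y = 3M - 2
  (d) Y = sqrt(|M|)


Checking option (a) Y = M²:
  M = 0.023 -> Y = 0.001 ✓
  M = 0.342 -> Y = 0.117 ✓
  M = 0.102 -> Y = 0.01 ✓
All samples match this transformation.

(a) M²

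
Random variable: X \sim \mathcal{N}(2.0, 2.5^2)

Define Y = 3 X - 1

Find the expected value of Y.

For Y = 3X - 1:
E[Y] = 3 * E[X] - 1
E[X] = 2.0 = 2
E[Y] = 3 * 2 - 1 = 5

5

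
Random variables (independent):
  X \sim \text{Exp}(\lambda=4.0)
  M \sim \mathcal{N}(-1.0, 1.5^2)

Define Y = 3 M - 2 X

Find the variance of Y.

For independent RVs: Var(aX + bY) = a²Var(X) + b²Var(Y)
Var(X) = 0.0625
Var(M) = 2.25
Var(Y) = (-2)²*0.0625 + 3²*2.25
= 4*0.0625 + 9*2.25 = 20.5

20.5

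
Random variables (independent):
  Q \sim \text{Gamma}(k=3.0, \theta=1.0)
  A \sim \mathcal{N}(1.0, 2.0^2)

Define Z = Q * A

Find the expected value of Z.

For independent RVs: E[XY] = E[X]*E[Y]
E[Q] = 3
E[A] = 1
E[Z] = 3 * 1 = 3

3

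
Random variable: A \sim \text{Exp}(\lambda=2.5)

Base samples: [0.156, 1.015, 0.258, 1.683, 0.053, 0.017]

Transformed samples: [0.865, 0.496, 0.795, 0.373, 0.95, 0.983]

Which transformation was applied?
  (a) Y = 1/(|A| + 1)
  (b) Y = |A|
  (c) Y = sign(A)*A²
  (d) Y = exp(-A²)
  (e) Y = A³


Checking option (a) Y = 1/(|A| + 1):
  A = 0.156 -> Y = 0.865 ✓
  A = 1.015 -> Y = 0.496 ✓
  A = 0.258 -> Y = 0.795 ✓
All samples match this transformation.

(a) 1/(|A| + 1)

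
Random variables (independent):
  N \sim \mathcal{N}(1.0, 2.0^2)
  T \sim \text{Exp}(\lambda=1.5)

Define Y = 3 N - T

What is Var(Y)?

For independent RVs: Var(aX + bY) = a²Var(X) + b²Var(Y)
Var(N) = 4
Var(T) = 0.44444444
Var(Y) = 3²*4 + (-1)²*0.44444444
= 9*4 + 1*0.44444444 = 36.444444

36.444444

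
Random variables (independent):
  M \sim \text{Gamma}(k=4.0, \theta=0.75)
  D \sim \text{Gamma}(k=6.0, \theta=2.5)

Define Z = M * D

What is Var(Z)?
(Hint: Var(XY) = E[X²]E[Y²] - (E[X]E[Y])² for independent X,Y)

Var(XY) = E[X²]E[Y²] - (E[X]E[Y])²
E[M] = 3, Var(M) = 2.25
E[D] = 15, Var(D) = 37.5
E[M²] = 2.25 + 3² = 11.25
E[D²] = 37.5 + 15² = 262.5
Var(Z) = 11.25*262.5 - (3*15)²
= 2953.125 - 2025 = 928.125

928.125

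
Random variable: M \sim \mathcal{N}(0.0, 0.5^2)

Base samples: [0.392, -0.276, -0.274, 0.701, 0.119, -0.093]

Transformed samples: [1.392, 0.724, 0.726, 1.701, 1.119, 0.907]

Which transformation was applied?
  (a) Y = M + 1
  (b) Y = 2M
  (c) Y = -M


Checking option (a) Y = M + 1:
  M = 0.392 -> Y = 1.392 ✓
  M = -0.276 -> Y = 0.724 ✓
  M = -0.274 -> Y = 0.726 ✓
All samples match this transformation.

(a) M + 1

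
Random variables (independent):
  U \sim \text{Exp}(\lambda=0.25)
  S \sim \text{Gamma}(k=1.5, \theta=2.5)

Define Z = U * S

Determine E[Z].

For independent RVs: E[XY] = E[X]*E[Y]
E[U] = 4
E[S] = 3.75
E[Z] = 4 * 3.75 = 15

15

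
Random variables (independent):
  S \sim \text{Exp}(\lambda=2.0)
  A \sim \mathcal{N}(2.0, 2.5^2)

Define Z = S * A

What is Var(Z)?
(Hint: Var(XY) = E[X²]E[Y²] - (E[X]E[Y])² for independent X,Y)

Var(XY) = E[X²]E[Y²] - (E[X]E[Y])²
E[S] = 0.5, Var(S) = 0.25
E[A] = 2, Var(A) = 6.25
E[S²] = 0.25 + 0.5² = 0.5
E[A²] = 6.25 + 2² = 10.25
Var(Z) = 0.5*10.25 - (0.5*2)²
= 5.125 - 1 = 4.125

4.125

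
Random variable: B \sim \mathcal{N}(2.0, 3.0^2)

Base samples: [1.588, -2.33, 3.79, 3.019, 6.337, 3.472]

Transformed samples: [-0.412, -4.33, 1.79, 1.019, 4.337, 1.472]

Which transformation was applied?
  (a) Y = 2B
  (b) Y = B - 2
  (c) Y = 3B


Checking option (b) Y = B - 2:
  B = 1.588 -> Y = -0.412 ✓
  B = -2.33 -> Y = -4.33 ✓
  B = 3.79 -> Y = 1.79 ✓
All samples match this transformation.

(b) B - 2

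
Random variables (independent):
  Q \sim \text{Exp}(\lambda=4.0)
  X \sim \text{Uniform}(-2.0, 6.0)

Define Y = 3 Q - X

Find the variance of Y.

For independent RVs: Var(aX + bY) = a²Var(X) + b²Var(Y)
Var(Q) = 0.0625
Var(X) = 5.3333333
Var(Y) = 3²*0.0625 + (-1)²*5.3333333
= 9*0.0625 + 1*5.3333333 = 5.8958333

5.8958333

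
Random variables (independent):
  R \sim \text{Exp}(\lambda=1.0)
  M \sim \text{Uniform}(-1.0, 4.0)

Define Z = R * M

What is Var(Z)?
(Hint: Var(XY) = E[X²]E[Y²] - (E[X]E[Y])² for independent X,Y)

Var(XY) = E[X²]E[Y²] - (E[X]E[Y])²
E[R] = 1, Var(R) = 1
E[M] = 1.5, Var(M) = 2.0833333
E[R²] = 1 + 1² = 2
E[M²] = 2.0833333 + 1.5² = 4.3333333
Var(Z) = 2*4.3333333 - (1*1.5)²
= 8.6666667 - 2.25 = 6.4166667

6.4166667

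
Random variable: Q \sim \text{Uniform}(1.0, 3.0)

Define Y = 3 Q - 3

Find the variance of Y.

For Y = aQ + b: Var(Y) = a² * Var(Q)
Var(Q) = (3 - 1)^2/12 = 0.33333333
Var(Y) = 3² * 0.33333333 = 9 * 0.33333333 = 3

3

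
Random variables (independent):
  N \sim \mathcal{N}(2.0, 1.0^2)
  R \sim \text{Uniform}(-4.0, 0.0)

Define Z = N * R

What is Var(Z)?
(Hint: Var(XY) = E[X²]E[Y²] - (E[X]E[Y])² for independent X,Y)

Var(XY) = E[X²]E[Y²] - (E[X]E[Y])²
E[N] = 2, Var(N) = 1
E[R] = -2, Var(R) = 1.3333333
E[N²] = 1 + 2² = 5
E[R²] = 1.3333333 + (-2)² = 5.3333333
Var(Z) = 5*5.3333333 - (2*(-2))²
= 26.666667 - 16 = 10.666667

10.666667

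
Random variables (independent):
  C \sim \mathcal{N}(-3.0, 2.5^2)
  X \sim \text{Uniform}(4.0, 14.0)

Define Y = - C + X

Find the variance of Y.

For independent RVs: Var(aX + bY) = a²Var(X) + b²Var(Y)
Var(C) = 6.25
Var(X) = 8.3333333
Var(Y) = (-1)²*6.25 + 1²*8.3333333
= 1*6.25 + 1*8.3333333 = 14.583333

14.583333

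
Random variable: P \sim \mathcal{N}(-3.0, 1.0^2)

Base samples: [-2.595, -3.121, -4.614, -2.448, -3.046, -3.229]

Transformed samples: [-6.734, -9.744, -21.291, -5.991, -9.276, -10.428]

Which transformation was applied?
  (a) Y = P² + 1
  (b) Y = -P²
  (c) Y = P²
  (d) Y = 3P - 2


Checking option (b) Y = -P²:
  P = -2.595 -> Y = -6.734 ✓
  P = -3.121 -> Y = -9.744 ✓
  P = -4.614 -> Y = -21.291 ✓
All samples match this transformation.

(b) -P²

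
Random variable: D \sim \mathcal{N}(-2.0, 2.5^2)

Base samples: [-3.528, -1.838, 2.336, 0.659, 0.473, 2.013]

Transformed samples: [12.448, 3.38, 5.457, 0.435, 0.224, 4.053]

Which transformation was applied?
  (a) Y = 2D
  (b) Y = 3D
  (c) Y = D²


Checking option (c) Y = D²:
  D = -3.528 -> Y = 12.448 ✓
  D = -1.838 -> Y = 3.38 ✓
  D = 2.336 -> Y = 5.457 ✓
All samples match this transformation.

(c) D²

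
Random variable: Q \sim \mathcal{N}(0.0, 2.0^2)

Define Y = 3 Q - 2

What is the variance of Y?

For Y = aQ + b: Var(Y) = a² * Var(Q)
Var(Q) = 2.0^2 = 4
Var(Y) = 3² * 4 = 9 * 4 = 36

36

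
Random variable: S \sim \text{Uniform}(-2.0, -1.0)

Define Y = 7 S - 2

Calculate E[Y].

For Y = 7S - 2:
E[Y] = 7 * E[S] - 2
E[S] = (-2 - 1)/2 = -1.5
E[Y] = 7 * (-1.5) - 2 = -12.5

-12.5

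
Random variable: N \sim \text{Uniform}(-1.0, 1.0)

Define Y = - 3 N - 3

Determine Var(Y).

For Y = aN + b: Var(Y) = a² * Var(N)
Var(N) = (1 + 1)^2/12 = 0.33333333
Var(Y) = (-3)² * 0.33333333 = 9 * 0.33333333 = 3

3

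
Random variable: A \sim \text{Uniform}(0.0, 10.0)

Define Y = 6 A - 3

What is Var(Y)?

For Y = aA + b: Var(Y) = a² * Var(A)
Var(A) = (10 - 0)^2/12 = 8.3333333
Var(Y) = 6² * 8.3333333 = 36 * 8.3333333 = 300

300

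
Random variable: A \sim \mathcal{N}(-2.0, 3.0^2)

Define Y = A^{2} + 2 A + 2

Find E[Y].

E[Y] = 1*E[A²] + 2*E[A] + 2
E[A] = -2
E[A²] = Var(A) + (E[A])² = 9 + 4 = 13
E[Y] = 1*13 + 2*(-2) + 2 = 11

11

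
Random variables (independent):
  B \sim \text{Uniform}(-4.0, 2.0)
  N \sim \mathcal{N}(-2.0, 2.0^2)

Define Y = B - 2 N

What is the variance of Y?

For independent RVs: Var(aX + bY) = a²Var(X) + b²Var(Y)
Var(B) = 3
Var(N) = 4
Var(Y) = 1²*3 + (-2)²*4
= 1*3 + 4*4 = 19

19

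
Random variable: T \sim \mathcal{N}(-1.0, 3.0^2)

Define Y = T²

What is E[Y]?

E[T²] = Var(T) + (E[T])² = 9 + 1 = 10

10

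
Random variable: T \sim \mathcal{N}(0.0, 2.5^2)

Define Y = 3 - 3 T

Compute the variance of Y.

For Y = aT + b: Var(Y) = a² * Var(T)
Var(T) = 2.5^2 = 6.25
Var(Y) = (-3)² * 6.25 = 9 * 6.25 = 56.25

56.25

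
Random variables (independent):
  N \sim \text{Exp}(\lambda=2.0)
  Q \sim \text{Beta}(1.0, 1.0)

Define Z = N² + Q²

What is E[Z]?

E[Z] = E[N²] + E[Q²]
E[N²] = Var(N) + E[N]² = 0.25 + 0.25 = 0.5
E[Q²] = Var(Q) + E[Q]² = 0.083333333 + 0.25 = 0.33333333
E[Z] = 0.5 + 0.33333333 = 0.83333333

0.83333333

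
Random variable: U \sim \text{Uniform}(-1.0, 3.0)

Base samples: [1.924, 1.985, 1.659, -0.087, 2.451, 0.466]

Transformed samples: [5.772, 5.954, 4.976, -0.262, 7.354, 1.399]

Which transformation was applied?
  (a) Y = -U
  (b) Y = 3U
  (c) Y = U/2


Checking option (b) Y = 3U:
  U = 1.924 -> Y = 5.772 ✓
  U = 1.985 -> Y = 5.954 ✓
  U = 1.659 -> Y = 4.976 ✓
All samples match this transformation.

(b) 3U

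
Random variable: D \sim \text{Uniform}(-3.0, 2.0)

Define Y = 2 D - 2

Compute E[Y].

For Y = 2D - 2:
E[Y] = 2 * E[D] - 2
E[D] = (-3 + 2)/2 = -0.5
E[Y] = 2 * (-0.5) - 2 = -3

-3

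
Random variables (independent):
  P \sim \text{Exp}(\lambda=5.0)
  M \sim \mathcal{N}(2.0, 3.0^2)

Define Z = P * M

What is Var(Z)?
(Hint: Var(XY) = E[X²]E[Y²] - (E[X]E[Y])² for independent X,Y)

Var(XY) = E[X²]E[Y²] - (E[X]E[Y])²
E[P] = 0.2, Var(P) = 0.04
E[M] = 2, Var(M) = 9
E[P²] = 0.04 + 0.2² = 0.08
E[M²] = 9 + 2² = 13
Var(Z) = 0.08*13 - (0.2*2)²
= 1.04 - 0.16 = 0.88

0.88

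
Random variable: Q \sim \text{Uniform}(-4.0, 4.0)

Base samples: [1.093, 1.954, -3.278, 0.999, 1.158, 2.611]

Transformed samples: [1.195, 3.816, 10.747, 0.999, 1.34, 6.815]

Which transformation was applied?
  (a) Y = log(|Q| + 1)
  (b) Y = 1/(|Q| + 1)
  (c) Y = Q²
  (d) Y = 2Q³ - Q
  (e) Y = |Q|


Checking option (c) Y = Q²:
  Q = 1.093 -> Y = 1.195 ✓
  Q = 1.954 -> Y = 3.816 ✓
  Q = -3.278 -> Y = 10.747 ✓
All samples match this transformation.

(c) Q²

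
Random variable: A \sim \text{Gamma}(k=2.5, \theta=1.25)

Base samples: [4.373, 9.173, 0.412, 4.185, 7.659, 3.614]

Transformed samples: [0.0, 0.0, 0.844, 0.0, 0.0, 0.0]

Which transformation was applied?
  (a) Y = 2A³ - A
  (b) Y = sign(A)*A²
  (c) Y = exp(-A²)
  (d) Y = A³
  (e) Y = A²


Checking option (c) Y = exp(-A²):
  A = 4.373 -> Y = 0.0 ✓
  A = 9.173 -> Y = 0.0 ✓
  A = 0.412 -> Y = 0.844 ✓
All samples match this transformation.

(c) exp(-A²)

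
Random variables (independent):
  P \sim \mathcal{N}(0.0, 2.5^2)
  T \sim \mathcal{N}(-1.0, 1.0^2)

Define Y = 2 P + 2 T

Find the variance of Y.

For independent RVs: Var(aX + bY) = a²Var(X) + b²Var(Y)
Var(P) = 6.25
Var(T) = 1
Var(Y) = 2²*6.25 + 2²*1
= 4*6.25 + 4*1 = 29

29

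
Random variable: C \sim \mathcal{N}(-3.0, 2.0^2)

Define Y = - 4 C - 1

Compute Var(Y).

For Y = aC + b: Var(Y) = a² * Var(C)
Var(C) = 2.0^2 = 4
Var(Y) = (-4)² * 4 = 16 * 4 = 64

64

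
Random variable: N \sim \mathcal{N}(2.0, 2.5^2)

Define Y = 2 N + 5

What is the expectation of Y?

For Y = 2N + 5:
E[Y] = 2 * E[N] + 5
E[N] = 2.0 = 2
E[Y] = 2 * 2 + 5 = 9

9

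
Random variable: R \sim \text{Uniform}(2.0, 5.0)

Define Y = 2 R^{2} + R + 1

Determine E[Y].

E[Y] = 2*E[R²] + 1*E[R] + 1
E[R] = 3.5
E[R²] = Var(R) + (E[R])² = 0.75 + 12.25 = 13
E[Y] = 2*13 + 1*3.5 + 1 = 30.5

30.5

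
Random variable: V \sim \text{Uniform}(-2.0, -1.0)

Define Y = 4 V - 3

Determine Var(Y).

For Y = aV + b: Var(Y) = a² * Var(V)
Var(V) = (-1 + 2)^2/12 = 0.083333333
Var(Y) = 4² * 0.083333333 = 16 * 0.083333333 = 1.3333333

1.3333333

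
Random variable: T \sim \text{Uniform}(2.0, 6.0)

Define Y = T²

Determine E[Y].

Using E[X²] = Var(X) + (E[X])²:
E[T] = 4
Var(T) = (6 - 2)^2/12 = 1.3333333
E[T²] = 1.3333333 + 4² = 1.3333333 + 16 = 17.333333

17.333333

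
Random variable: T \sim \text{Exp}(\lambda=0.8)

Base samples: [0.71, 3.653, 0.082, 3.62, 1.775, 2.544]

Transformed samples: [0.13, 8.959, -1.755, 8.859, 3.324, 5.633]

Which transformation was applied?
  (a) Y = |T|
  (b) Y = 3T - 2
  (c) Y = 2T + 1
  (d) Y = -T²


Checking option (b) Y = 3T - 2:
  T = 0.71 -> Y = 0.13 ✓
  T = 3.653 -> Y = 8.959 ✓
  T = 0.082 -> Y = -1.755 ✓
All samples match this transformation.

(b) 3T - 2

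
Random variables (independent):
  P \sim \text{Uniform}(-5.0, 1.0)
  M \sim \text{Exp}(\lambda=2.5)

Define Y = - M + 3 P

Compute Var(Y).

For independent RVs: Var(aX + bY) = a²Var(X) + b²Var(Y)
Var(P) = 3
Var(M) = 0.16
Var(Y) = 3²*3 + (-1)²*0.16
= 9*3 + 1*0.16 = 27.16

27.16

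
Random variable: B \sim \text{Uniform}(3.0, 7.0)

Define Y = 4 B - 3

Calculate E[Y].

For Y = 4B - 3:
E[Y] = 4 * E[B] - 3
E[B] = (3 + 7)/2 = 5
E[Y] = 4 * 5 - 3 = 17

17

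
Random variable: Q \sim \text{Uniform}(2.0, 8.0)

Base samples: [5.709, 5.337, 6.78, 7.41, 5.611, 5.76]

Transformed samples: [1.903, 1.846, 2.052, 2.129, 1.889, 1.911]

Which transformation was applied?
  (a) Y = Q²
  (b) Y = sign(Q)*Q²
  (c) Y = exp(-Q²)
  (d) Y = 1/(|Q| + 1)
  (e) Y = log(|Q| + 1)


Checking option (e) Y = log(|Q| + 1):
  Q = 5.709 -> Y = 1.903 ✓
  Q = 5.337 -> Y = 1.846 ✓
  Q = 6.78 -> Y = 2.052 ✓
All samples match this transformation.

(e) log(|Q| + 1)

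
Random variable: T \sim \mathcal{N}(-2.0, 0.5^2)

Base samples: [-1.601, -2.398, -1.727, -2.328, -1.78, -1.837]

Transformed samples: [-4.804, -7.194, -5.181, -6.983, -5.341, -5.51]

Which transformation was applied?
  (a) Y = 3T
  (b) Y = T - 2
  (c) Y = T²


Checking option (a) Y = 3T:
  T = -1.601 -> Y = -4.804 ✓
  T = -2.398 -> Y = -7.194 ✓
  T = -1.727 -> Y = -5.181 ✓
All samples match this transformation.

(a) 3T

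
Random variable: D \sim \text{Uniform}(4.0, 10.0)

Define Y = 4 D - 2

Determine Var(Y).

For Y = aD + b: Var(Y) = a² * Var(D)
Var(D) = (10 - 4)^2/12 = 3
Var(Y) = 4² * 3 = 16 * 3 = 48

48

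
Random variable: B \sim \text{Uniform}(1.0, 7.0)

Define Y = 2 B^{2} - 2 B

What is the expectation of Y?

E[Y] = 2*E[B²] - 2*E[B]
E[B] = 4
E[B²] = Var(B) + (E[B])² = 3 + 16 = 19
E[Y] = 2*19 - 2*4 = 30

30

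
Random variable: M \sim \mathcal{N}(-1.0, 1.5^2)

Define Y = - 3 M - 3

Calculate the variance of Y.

For Y = aM + b: Var(Y) = a² * Var(M)
Var(M) = 1.5^2 = 2.25
Var(Y) = (-3)² * 2.25 = 9 * 2.25 = 20.25

20.25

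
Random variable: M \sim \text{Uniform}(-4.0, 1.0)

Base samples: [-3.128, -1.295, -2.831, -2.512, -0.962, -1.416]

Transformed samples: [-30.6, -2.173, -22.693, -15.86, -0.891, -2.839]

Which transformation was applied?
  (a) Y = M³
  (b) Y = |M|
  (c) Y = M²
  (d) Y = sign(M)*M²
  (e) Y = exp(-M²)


Checking option (a) Y = M³:
  M = -3.128 -> Y = -30.6 ✓
  M = -1.295 -> Y = -2.173 ✓
  M = -2.831 -> Y = -22.693 ✓
All samples match this transformation.

(a) M³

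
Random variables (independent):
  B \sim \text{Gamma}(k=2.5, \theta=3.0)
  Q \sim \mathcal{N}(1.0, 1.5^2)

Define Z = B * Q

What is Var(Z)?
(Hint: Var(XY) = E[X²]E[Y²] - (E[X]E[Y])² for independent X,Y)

Var(XY) = E[X²]E[Y²] - (E[X]E[Y])²
E[B] = 7.5, Var(B) = 22.5
E[Q] = 1, Var(Q) = 2.25
E[B²] = 22.5 + 7.5² = 78.75
E[Q²] = 2.25 + 1² = 3.25
Var(Z) = 78.75*3.25 - (7.5*1)²
= 255.9375 - 56.25 = 199.6875

199.6875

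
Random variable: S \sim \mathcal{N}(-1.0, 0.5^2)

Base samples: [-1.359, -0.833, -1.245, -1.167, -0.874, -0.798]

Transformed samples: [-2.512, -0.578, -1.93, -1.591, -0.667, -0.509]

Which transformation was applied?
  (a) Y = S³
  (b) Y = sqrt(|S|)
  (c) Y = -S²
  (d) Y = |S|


Checking option (a) Y = S³:
  S = -1.359 -> Y = -2.512 ✓
  S = -0.833 -> Y = -0.578 ✓
  S = -1.245 -> Y = -1.93 ✓
All samples match this transformation.

(a) S³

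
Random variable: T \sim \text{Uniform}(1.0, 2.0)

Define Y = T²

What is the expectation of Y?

E[T²] = Var(T) + (E[T])² = 0.083333333 + 2.25 = 2.3333333

2.3333333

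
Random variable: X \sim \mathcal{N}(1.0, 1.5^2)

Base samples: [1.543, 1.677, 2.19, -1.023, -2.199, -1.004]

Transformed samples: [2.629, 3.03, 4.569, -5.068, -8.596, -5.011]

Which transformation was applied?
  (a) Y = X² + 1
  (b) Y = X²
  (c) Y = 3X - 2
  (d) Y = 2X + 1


Checking option (c) Y = 3X - 2:
  X = 1.543 -> Y = 2.629 ✓
  X = 1.677 -> Y = 3.03 ✓
  X = 2.19 -> Y = 4.569 ✓
All samples match this transformation.

(c) 3X - 2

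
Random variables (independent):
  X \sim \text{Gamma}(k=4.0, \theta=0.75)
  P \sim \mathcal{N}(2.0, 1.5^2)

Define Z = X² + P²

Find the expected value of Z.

E[Z] = E[X²] + E[P²]
E[X²] = Var(X) + E[X]² = 2.25 + 9 = 11.25
E[P²] = Var(P) + E[P]² = 2.25 + 4 = 6.25
E[Z] = 11.25 + 6.25 = 17.5

17.5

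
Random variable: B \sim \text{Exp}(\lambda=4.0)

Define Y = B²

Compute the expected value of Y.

Using E[X²] = Var(X) + (E[X])²:
E[B] = 0.25
Var(B) = 1/4.0^2 = 0.0625
E[B²] = 0.0625 + 0.25² = 0.0625 + 0.0625 = 0.125

0.125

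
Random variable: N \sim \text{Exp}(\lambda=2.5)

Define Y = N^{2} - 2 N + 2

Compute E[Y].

E[Y] = 1*E[N²] - 2*E[N] + 2
E[N] = 0.4
E[N²] = Var(N) + (E[N])² = 0.16 + 0.16 = 0.32
E[Y] = 1*0.32 - 2*0.4 + 2 = 1.52

1.52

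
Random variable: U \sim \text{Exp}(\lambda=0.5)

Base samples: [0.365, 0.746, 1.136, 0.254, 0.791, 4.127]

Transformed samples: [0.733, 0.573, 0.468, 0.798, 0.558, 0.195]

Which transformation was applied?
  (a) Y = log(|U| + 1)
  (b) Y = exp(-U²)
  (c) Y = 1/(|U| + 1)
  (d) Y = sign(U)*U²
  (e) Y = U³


Checking option (c) Y = 1/(|U| + 1):
  U = 0.365 -> Y = 0.733 ✓
  U = 0.746 -> Y = 0.573 ✓
  U = 1.136 -> Y = 0.468 ✓
All samples match this transformation.

(c) 1/(|U| + 1)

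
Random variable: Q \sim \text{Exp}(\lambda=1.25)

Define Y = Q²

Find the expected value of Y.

Using E[X²] = Var(X) + (E[X])²:
E[Q] = 0.8
Var(Q) = 1/1.25^2 = 0.64
E[Q²] = 0.64 + 0.8² = 0.64 + 0.64 = 1.28

1.28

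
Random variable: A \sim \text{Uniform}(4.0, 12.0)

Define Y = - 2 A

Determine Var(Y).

For Y = aA + b: Var(Y) = a² * Var(A)
Var(A) = (12 - 4)^2/12 = 5.3333333
Var(Y) = (-2)² * 5.3333333 = 4 * 5.3333333 = 21.333333

21.333333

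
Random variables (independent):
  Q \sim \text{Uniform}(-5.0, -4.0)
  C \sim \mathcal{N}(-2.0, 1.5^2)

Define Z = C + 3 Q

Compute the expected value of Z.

E[Z] = 3*E[Q] + 1*E[C]
E[Q] = -4.5
E[C] = -2
E[Z] = 3*(-4.5) + 1*(-2) = -15.5

-15.5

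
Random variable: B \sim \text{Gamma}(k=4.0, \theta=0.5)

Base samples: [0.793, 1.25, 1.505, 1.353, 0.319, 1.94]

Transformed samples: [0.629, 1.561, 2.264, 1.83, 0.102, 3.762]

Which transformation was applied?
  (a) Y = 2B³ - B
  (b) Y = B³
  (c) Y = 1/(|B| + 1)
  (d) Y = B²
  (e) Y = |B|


Checking option (d) Y = B²:
  B = 0.793 -> Y = 0.629 ✓
  B = 1.25 -> Y = 1.561 ✓
  B = 1.505 -> Y = 2.264 ✓
All samples match this transformation.

(d) B²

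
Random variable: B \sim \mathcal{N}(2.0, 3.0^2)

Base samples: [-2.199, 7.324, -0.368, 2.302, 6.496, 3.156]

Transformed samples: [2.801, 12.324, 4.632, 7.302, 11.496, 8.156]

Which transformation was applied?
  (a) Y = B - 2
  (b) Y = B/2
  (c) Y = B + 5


Checking option (c) Y = B + 5:
  B = -2.199 -> Y = 2.801 ✓
  B = 7.324 -> Y = 12.324 ✓
  B = -0.368 -> Y = 4.632 ✓
All samples match this transformation.

(c) B + 5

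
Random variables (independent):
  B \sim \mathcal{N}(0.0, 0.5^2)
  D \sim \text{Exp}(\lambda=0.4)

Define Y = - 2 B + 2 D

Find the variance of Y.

For independent RVs: Var(aX + bY) = a²Var(X) + b²Var(Y)
Var(B) = 0.25
Var(D) = 6.25
Var(Y) = (-2)²*0.25 + 2²*6.25
= 4*0.25 + 4*6.25 = 26

26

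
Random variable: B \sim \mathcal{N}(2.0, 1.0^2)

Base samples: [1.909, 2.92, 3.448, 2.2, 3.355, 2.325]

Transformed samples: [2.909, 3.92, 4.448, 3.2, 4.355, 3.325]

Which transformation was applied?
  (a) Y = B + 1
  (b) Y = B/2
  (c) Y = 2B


Checking option (a) Y = B + 1:
  B = 1.909 -> Y = 2.909 ✓
  B = 2.92 -> Y = 3.92 ✓
  B = 3.448 -> Y = 4.448 ✓
All samples match this transformation.

(a) B + 1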